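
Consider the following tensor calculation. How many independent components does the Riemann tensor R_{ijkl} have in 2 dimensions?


The Riemann tensor in d dimensions has d^2(d^2 - 1)/12 independent components.
d = 2, so d^2 = 4
d^2 - 1 = 3
d^2(d^2 - 1) = 4 * 3 = 12
Divide by 12: 12 / 12 = 1

1


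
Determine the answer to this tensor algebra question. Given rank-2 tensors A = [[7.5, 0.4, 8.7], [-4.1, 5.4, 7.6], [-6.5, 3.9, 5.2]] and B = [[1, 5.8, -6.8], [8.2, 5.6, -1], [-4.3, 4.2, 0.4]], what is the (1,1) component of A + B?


Tensor addition is component-wise: (A + B)_{ij} = A_{ij} + B_{ij}.
A_{11} = 7.5
B_{11} = 1
(A + B)_{11} = 7.5 + 1 = 8.5

8.5


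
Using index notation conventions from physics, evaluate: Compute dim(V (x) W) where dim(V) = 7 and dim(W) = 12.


The dimension of a tensor product is the product of dimensions.
dim(V) = 7, dim(W) = 12
dim(V (x) W) = 7 * 12 = 84

84


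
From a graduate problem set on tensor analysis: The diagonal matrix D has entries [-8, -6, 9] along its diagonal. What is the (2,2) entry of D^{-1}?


For a diagonal matrix, the inverse has entries (D^{-1})_{ii} = 1/d_{ii}.
The diagonal entries are: d_{11} = -8, d_{22} = -6, d_{33} = 9
We need (D^{-1})_{22} = 1/d_{22} = 1/-6 = -1/6

-1/6


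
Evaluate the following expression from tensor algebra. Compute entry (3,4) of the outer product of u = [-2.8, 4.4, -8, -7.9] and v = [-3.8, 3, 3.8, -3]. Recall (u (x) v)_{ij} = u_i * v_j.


The outer product entry T_{ij} = u_i * v_j.
We need i=3, j=4.
u_3 = -8, v_4 = -3
T_{3,4} = -8 * -3 = 24

24


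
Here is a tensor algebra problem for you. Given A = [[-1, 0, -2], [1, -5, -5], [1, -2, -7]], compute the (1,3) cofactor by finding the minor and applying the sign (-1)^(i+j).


To find cofactor C_{13}, delete row 1 and column 3.
The resulting 2x2 submatrix is: [[1, -5], [1, -2]]
Minor M_{13} = 1*-2 - -5*1
  = -2 - -5 = 3
Sign = (-1)^(1+3) = (-1)^4 = 1
Cofactor C_{13} = 1 * 3 = 3

3


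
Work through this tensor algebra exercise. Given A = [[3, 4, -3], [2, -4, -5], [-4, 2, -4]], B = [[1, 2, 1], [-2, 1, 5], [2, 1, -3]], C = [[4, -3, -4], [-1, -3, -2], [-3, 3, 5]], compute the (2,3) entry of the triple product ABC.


(ABC)_{23} = sum_m (AB)_{2m} C_{m3}. First compute row 2 of AB.
(AB)_{21} = 2*1 + -4*-2 + -5*2 = 0
(AB)_{22} = 2*2 + -4*1 + -5*1 = -5
(AB)_{23} = 2*1 + -4*5 + -5*-3 = -3
Now contract with column 3 of C:
(AB)_{21} * C_{13} = 0 * -4 = 0
(AB)_{22} * C_{23} = -5 * -2 = 10
(AB)_{23} * C_{33} = -3 * 5 = -15
(ABC)_{23} = 0 + 10 + -15 = -5

-5


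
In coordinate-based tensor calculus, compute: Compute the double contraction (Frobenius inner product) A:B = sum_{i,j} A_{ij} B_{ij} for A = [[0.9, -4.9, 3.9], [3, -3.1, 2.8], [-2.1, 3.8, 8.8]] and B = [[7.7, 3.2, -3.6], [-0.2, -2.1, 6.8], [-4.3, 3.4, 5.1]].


A:B = sum over all i,j of A_{ij} * B_{ij}.
Row 1: 0.9*7.7=6.93, -4.9*3.2=-15.68, 3.9*-3.6=-14.04 => row sum = -22.79
Row 2: 3*-0.2=-0.6, -3.1*-2.1=6.51, 2.8*6.8=19.04 => row sum = 24.95
Row 3: -2.1*-4.3=9.03, 3.8*3.4=12.92, 8.8*5.1=44.88 => row sum = 66.83
Total = -22.79 + 24.95 + 66.83 = 68.99

68.99


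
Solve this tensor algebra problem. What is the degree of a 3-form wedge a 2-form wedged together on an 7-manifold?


The degree of a wedge product is the sum of the degrees of the individual forms.
Degrees: 3, 2
Total degree = 3 + 2 = 5

5


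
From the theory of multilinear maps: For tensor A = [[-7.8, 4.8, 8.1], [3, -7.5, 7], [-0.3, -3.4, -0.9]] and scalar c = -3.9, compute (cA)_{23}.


Scalar multiplication: (cA)_{ij} = c * A_{ij}.
c = -3.9
A_{23} = 7
(cA)_{23} = -3.9 * 7 = -27.3

-27.3


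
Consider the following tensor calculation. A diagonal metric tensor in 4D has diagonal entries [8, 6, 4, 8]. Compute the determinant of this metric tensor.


For a diagonal metric, the determinant is the product of diagonal entries.
Diagonal entries: 8, 6, 4, 8
det(g) = 8 * 6 * 4 * 8 = 1536

1536


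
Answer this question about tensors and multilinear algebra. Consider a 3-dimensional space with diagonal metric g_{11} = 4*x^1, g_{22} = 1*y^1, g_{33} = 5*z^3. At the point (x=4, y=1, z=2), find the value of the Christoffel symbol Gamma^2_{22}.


For a diagonal metric, Gamma^k_{ij} = (1/2) g^{kk} (dg_{ik}/dx_j + dg_{jk}/dx_i - dg_{ij}/dx_k).
The metric is diagonal, so g_{ab} = 0 for a != b.
At the given point: g_{11} = 16, g_{22} = 1, g_{33} = 40
g^{22} = 1/1
dg_{22}/dx_2 = dg_{22}/dx_2 = 1
dg_{22}/dx_2 = dg_{22}/dx_2 = 1
dg_{22}/dx_2 = dg_{22}/dx_2 = 1
Numerator = 1 + 1 - 1 = 1
Gamma^2_{22} = 1 / (2 * 1) = 1/2

1/2


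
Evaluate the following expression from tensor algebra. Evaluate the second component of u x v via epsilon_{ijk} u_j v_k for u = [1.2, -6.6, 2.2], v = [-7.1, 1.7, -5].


(u x v)_2 = sum_{j,k} epsilon_{2jk} u_j v_k. Only permutations of (1,2,3) contribute; the two non-zero terms are:
eps_{213} u_1 v_3 = -1 * 1.2 * -5 = 6
eps_{231} u_3 v_1 = 1 * 2.2 * -7.1 = -15.62
(u x v)_2 = -9.62

-9.62


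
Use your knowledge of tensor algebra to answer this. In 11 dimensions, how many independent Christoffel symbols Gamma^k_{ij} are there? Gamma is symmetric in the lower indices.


Christoffel symbols Gamma^k_{ij} are symmetric in i,j, so there are d * d(d+1)/2 independent symbols.
d = 11
d(d+1)/2 = 11 * 12 / 2 = 66
Total = 11 * 66 = 726

726


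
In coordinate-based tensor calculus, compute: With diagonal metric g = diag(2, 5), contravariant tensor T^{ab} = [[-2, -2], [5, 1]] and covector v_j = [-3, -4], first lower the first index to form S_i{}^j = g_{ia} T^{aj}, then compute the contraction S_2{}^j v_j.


Step 1: lower the first index. For a diagonal metric, g_{ia} T^{aj} = g_{ii} T^{ij} (no sum on i).
g_{22} = 5
S_2{}^1 = 5 * T^{21} = 5 * 5 = 25
S_2{}^2 = 5 * T^{22} = 5 * 1 = 5
Step 2: contract S_2{}^j with v_j.
S_2{}^1 * v_1 = 25 * -3 = -75
S_2{}^2 * v_2 = 5 * -4 = -20
Result = -75 + -20 = -95

-95


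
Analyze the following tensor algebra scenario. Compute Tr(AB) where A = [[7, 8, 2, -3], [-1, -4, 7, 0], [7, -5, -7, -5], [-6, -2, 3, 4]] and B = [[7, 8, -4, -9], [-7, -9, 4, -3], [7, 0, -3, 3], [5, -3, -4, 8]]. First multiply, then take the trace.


Tr(AB) = sum_i (AB)_{ii} where (AB)_{ii} = sum_k A_{ik} B_{ki}.
(AB)_{11} = 7*7 + 8*-7 + 2*7 + -3*5 = -8
(AB)_{22} = -1*8 + -4*-9 + 7*0 + 0*-3 = 28
(AB)_{33} = 7*-4 + -5*4 + -7*-3 + -5*-4 = -7
(AB)_{44} = -6*-9 + -2*-3 + 3*3 + 4*8 = 101
Tr(AB) = -8 + 28 + -7 + 101 = 114

114


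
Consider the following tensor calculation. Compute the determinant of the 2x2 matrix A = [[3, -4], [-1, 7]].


For a 2x2 matrix [[a, b], [c, d]], det = a*d - b*c.
a = 3, b = -4, c = -1, d = 7
a*d = 3 * 7 = 21
b*c = -4 * -1 = 4
det = 21 - 4 = 17

17


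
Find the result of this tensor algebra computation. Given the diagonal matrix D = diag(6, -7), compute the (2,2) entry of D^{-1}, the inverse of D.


For a diagonal matrix, the inverse has entries (D^{-1})_{ii} = 1/d_{ii}.
The diagonal entries are: d_{11} = 6, d_{22} = -7
We need (D^{-1})_{22} = 1/d_{22} = 1/-7 = -1/7

-1/7


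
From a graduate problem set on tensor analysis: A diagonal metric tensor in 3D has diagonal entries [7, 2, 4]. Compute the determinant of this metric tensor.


For a diagonal metric, the determinant is the product of diagonal entries.
Diagonal entries: 7, 2, 4
det(g) = 7 * 2 * 4 = 56

56


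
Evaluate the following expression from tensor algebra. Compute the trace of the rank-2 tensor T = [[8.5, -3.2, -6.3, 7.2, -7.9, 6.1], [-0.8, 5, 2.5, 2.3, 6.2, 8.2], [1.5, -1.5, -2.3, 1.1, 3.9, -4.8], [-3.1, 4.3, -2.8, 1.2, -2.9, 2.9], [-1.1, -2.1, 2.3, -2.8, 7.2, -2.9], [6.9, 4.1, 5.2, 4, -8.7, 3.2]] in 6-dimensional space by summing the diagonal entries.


The contraction (trace) of a rank-2 tensor is the sum of its diagonal elements.
Diagonal entries: A[1,1] = 8.5, A[2,2] = 5, A[3,3] = -2.3, A[4,4] = 1.2, A[5,5] = 7.2, A[6,6] = 3.2
Tr(A) = 8.5 + 5 + -2.3 + 1.2 + 7.2 + 3.2 = 22.8

22.8


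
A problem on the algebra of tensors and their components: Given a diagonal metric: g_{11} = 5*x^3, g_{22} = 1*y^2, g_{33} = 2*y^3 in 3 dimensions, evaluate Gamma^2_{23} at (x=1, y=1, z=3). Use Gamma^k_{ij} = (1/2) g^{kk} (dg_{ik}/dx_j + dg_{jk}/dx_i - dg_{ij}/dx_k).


For a diagonal metric, Gamma^k_{ij} = (1/2) g^{kk} (dg_{ik}/dx_j + dg_{jk}/dx_i - dg_{ij}/dx_k).
The metric is diagonal, so g_{ab} = 0 for a != b.
At the given point: g_{11} = 5, g_{22} = 1, g_{33} = 2
g^{22} = 1/1
dg_{22}/dx_3 = dg_{22}/dx_3 = 0
dg_{32}/dx_2 = 0 (off-diagonal)
dg_{23}/dx_2 = 0 (off-diagonal)
Numerator = 0 + 0 - 0 = 0
Gamma^2_{23} = 0 / (2 * 1) = 0

0


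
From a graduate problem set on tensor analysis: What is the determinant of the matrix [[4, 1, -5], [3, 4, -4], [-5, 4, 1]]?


Expanding along the first row, det(A) = a11*M_11 - a12*M_12 + a13*M_13, where M_1j is the (1,j) minor.
Minor M_11 = 4*1 - -4*4 = 20
Minor M_12 = 3*1 - -4*-5 = -17
Minor M_13 = 3*4 - 4*-5 = 32
det = 4*(20) - 1*(-17) + -5*(32)
    = 80 - -17 + -160
    = -63

-63


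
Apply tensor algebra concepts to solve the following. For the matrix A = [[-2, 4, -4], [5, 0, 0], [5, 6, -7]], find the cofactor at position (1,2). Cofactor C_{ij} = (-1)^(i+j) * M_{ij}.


To find cofactor C_{12}, delete row 1 and column 2.
The resulting 2x2 submatrix is: [[5, 0], [5, -7]]
Minor M_{12} = 5*-7 - 0*5
  = -35 - 0 = -35
Sign = (-1)^(1+2) = (-1)^3 = -1
Cofactor C_{12} = -1 * -35 = 35

35


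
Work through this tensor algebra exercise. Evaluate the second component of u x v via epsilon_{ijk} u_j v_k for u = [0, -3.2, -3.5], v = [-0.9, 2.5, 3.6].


(u x v)_2 = sum_{j,k} epsilon_{2jk} u_j v_k. Only permutations of (1,2,3) contribute; the two non-zero terms are:
eps_{213} u_1 v_3 = -1 * 0 * 3.6 = 0
eps_{231} u_3 v_1 = 1 * -3.5 * -0.9 = 3.15
(u x v)_2 = 3.15

3.15


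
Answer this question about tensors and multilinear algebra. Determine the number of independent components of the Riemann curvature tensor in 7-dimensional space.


The Riemann tensor in d dimensions has d^2(d^2 - 1)/12 independent components.
d = 7, so d^2 = 49
d^2 - 1 = 48
d^2(d^2 - 1) = 49 * 48 = 2352
Divide by 12: 2352 / 12 = 196

196


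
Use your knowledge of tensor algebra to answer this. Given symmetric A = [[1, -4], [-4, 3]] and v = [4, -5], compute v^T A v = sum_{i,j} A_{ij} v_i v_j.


First compute Av:
(Av)_1 = 1*4 + -4*-5 = 24
(Av)_2 = -4*4 + 3*-5 = -31
Av = [24, -31]
Then v^T (Av) = 4*24 + -5*-31
= 96 + 155 = 251

251


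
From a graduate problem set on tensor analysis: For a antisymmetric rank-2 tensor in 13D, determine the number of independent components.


A antisymmetric rank-2 tensor in d dimensions has d(d-1)/2 independent components.
d = 13
d(d-1)/2 = 13 * 12 / 2 = 156 / 2 = 78

78


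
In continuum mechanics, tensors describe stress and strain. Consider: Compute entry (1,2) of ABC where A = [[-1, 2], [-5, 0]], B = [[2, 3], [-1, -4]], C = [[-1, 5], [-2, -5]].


(ABC)_{12} = sum_m (AB)_{1m} C_{m2}. First compute row 1 of AB.
(AB)_{11} = -1*2 + 2*-1 = -4
(AB)_{12} = -1*3 + 2*-4 = -11
Now contract with column 2 of C:
(AB)_{11} * C_{12} = -4 * 5 = -20
(AB)_{12} * C_{22} = -11 * -5 = 55
(ABC)_{12} = -20 + 55 = 35

35


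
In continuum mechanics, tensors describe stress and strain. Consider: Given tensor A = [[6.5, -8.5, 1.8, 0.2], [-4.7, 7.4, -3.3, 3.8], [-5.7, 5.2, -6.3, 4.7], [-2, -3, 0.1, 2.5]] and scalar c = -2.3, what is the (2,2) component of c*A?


Scalar multiplication: (cA)_{ij} = c * A_{ij}.
c = -2.3
A_{22} = 7.4
(cA)_{22} = -2.3 * 7.4 = -17.02

-17.02


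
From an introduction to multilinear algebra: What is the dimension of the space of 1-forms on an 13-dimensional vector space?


The dimension of the space of p-forms on an n-dimensional space is C(n, p).
n = 13, p = 1
C(13, 1) = 13! / (1! * 12!) = 13

13


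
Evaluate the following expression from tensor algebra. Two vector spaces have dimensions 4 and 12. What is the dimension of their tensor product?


The dimension of a tensor product is the product of dimensions.
dim(V) = 4, dim(W) = 12
dim(V (x) W) = 4 * 12 = 48

48


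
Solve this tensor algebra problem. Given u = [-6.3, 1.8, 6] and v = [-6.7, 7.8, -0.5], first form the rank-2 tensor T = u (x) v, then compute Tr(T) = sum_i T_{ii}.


The outer product gives T_{ij} = u_i v_j.
The trace (contraction) is Tr(T) = sum_i T_{ii} = sum_i u_i v_i.
Diagonal entries:
T_{11} = u_1 * v_1 = -6.3 * -6.7 = 42.21
T_{22} = u_2 * v_2 = 1.8 * 7.8 = 14.04
T_{33} = u_3 * v_3 = 6 * -0.5 = -3
Tr(T) = 42.21 + 14.04 + -3 = 53.25

53.25


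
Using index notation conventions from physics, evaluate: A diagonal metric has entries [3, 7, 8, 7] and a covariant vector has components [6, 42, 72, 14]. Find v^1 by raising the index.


To raise an index with a diagonal metric: v^i = v_i / g_{ii}.
For index 1: v_1 = 6, g_{11} = 3
v^1 = 6 / 3 = 2

2


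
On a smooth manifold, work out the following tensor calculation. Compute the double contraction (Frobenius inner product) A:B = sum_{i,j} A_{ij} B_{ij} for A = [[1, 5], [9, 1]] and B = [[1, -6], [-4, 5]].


A:B = sum over all i,j of A_{ij} * B_{ij}.
Row 1: 1*1=1, 5*-6=-30 => row sum = -29
Row 2: 9*-4=-36, 1*5=5 => row sum = -31
Total = -29 + -31 = -60

-60


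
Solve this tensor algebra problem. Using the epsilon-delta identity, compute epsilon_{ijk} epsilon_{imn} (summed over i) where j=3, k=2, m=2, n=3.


Using the identity: epsilon_{ijk} epsilon_{imn} = delta_{jm} delta_{kn} - delta_{jn} delta_{km}.
delta_{32} = 0
delta_{23} = 0
delta_{33} = 1
delta_{22} = 1
Result = 0 * 0 - 1 * 1 = 0 - 1 = -1

-1


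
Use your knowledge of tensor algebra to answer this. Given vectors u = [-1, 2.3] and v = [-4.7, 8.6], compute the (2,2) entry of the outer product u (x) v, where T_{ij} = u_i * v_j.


The outer product entry T_{ij} = u_i * v_j.
We need i=2, j=2.
u_2 = 2.3, v_2 = 8.6
T_{2,2} = 2.3 * 8.6 = 19.78

19.78


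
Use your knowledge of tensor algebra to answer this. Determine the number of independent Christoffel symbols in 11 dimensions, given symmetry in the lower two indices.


Christoffel symbols Gamma^k_{ij} are symmetric in i,j, so there are d * d(d+1)/2 independent symbols.
d = 11
d(d+1)/2 = 11 * 12 / 2 = 66
Total = 11 * 66 = 726

726


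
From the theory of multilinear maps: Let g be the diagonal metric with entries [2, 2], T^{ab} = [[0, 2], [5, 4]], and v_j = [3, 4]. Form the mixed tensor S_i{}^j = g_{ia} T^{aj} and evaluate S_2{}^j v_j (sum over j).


Step 1: lower the first index. For a diagonal metric, g_{ia} T^{aj} = g_{ii} T^{ij} (no sum on i).
g_{22} = 2
S_2{}^1 = 2 * T^{21} = 2 * 5 = 10
S_2{}^2 = 2 * T^{22} = 2 * 4 = 8
Step 2: contract S_2{}^j with v_j.
S_2{}^1 * v_1 = 10 * 3 = 30
S_2{}^2 * v_2 = 8 * 4 = 32
Result = 30 + 32 = 62

62


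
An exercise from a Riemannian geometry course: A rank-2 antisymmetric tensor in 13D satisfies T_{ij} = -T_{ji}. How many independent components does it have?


An antisymmetric rank-2 tensor satisfies A_{ij} = -A_{ji}, so diagonal entries are zero.
The independent components are the upper-triangular entries: C(n, 2) = n(n-1)/2.
n = 13
C(13, 2) = 13 * 12 / 2 = 156 / 2 = 78

78


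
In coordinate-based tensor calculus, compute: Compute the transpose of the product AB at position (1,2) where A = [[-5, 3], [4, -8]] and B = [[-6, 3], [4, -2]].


(AB)^T_{ij} = (AB)_{ji} = sum_k A_{jk} B_{ki}.
For i=1, j=2 we need (AB)_{21}:
A_{21} * B_{11} = 4 * -6 = -24
A_{22} * B_{21} = -8 * 4 = -32
Sum = -24 + -32 = -56

-56


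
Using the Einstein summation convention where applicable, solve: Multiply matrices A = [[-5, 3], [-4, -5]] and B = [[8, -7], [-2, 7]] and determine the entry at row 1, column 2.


(AB)_{ij} = sum_k A_{ik} B_{kj}.
For i=1, j=2:
A_{11} * B_{12} = -5 * -7 = 35
A_{12} * B_{22} = 3 * 7 = 21
Sum = 35 + 21 = 56

56


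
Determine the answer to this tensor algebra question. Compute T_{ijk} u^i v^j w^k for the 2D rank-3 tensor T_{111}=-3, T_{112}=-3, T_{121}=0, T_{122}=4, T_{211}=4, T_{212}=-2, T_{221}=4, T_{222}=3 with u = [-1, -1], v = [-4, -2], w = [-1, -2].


S = sum over i,j,k of T_{ijk} u_i v_j w_k. Expanding all 8 terms:
T_{111}*u_1*v_1*w_1 = -3*-1*-4*-1 = 12  (running total: 12)
T_{112}*u_1*v_1*w_2 = -3*-1*-4*-2 = 24  (running total: 36)
T_{121}*u_1*v_2*w_1 = 0*-1*-2*-1 = 0  (running total: 36)
T_{122}*u_1*v_2*w_2 = 4*-1*-2*-2 = -16  (running total: 20)
T_{211}*u_2*v_1*w_1 = 4*-1*-4*-1 = -16  (running total: 4)
T_{212}*u_2*v_1*w_2 = -2*-1*-4*-2 = 16  (running total: 20)
T_{221}*u_2*v_2*w_1 = 4*-1*-2*-1 = -8  (running total: 12)
T_{222}*u_2*v_2*w_2 = 3*-1*-2*-2 = -12  (running total: 0)
S = 0

0


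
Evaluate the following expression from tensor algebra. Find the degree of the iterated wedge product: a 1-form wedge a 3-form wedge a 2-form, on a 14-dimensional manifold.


The degree of a wedge product is the sum of the degrees of the individual forms.
Degrees: 1, 3, 2
Total degree = 1 + 3 + 2 = 6

6


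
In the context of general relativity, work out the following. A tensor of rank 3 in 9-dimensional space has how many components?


The number of components of a rank-r tensor in d dimensions is d^r.
Here d = 9 and r = 3.
9^3 = 729

729


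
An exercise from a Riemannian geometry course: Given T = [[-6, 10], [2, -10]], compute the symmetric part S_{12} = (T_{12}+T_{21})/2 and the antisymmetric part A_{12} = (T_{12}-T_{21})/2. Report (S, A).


T_{12} = 10
T_{21} = 2
S_{12} = (10 + 2)/2 = 12/2 = 6
A_{12} = (10 - 2)/2 = 8/2 = 4
Check: S + A = 6 + 4 = 10 = T_{12}.

(6, 4)


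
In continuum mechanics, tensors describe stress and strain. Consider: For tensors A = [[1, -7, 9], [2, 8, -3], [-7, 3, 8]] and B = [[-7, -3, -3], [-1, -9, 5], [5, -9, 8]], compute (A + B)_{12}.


Tensor addition is component-wise: (A + B)_{ij} = A_{ij} + B_{ij}.
A_{12} = -7
B_{12} = -3
(A + B)_{12} = -7 + -3 = -10

-10


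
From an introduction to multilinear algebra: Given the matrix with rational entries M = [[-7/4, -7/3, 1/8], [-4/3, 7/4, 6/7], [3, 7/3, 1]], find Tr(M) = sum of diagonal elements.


The trace is the sum of diagonal entries.
Diagonal: M[1,1] = -7/4, M[2,2] = 7/4, M[3,3] = 1
Tr(M) = -7/4 + 7/4 + 1
Computing step by step:
After adding M[1,1]: -7/4
After adding M[2,2]: 0
After adding M[3,3]: 1
Tr(M) = 1

1


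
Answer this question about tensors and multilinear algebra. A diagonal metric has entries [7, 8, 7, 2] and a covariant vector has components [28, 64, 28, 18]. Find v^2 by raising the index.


To raise an index with a diagonal metric: v^i = v_i / g_{ii}.
For index 2: v_2 = 64, g_{22} = 8
v^2 = 64 / 8 = 8

8


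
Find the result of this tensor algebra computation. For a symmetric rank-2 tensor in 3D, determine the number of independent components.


A symmetric rank-2 tensor in d dimensions has d(d+1)/2 independent components.
d = 3
d(d+1)/2 = 3 * 4 / 2 = 12 / 2 = 6

6


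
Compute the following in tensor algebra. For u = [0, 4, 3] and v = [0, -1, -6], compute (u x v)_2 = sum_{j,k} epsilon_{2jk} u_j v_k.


(u x v)_2 = sum_{j,k} epsilon_{2jk} u_j v_k. Only permutations of (1,2,3) contribute; the two non-zero terms are:
eps_{213} u_1 v_3 = -1 * 0 * -6 = 0
eps_{231} u_3 v_1 = 1 * 3 * 0 = 0
(u x v)_2 = 0

0


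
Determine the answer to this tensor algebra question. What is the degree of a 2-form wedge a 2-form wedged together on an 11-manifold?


The degree of a wedge product is the sum of the degrees of the individual forms.
Degrees: 2, 2
Total degree = 2 + 2 = 4

4


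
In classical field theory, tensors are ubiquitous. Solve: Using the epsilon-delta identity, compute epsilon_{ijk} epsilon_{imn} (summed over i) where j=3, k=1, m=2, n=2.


Using the identity: epsilon_{ijk} epsilon_{imn} = delta_{jm} delta_{kn} - delta_{jn} delta_{km}.
delta_{32} = 0
delta_{12} = 0
delta_{32} = 0
delta_{12} = 0
Result = 0 * 0 - 0 * 0 = 0 - 0 = 0

0


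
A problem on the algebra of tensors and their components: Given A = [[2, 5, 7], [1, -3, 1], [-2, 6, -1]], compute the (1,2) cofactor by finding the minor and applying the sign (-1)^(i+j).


To find cofactor C_{12}, delete row 1 and column 2.
The resulting 2x2 submatrix is: [[1, 1], [-2, -1]]
Minor M_{12} = 1*-1 - 1*-2
  = -1 - -2 = 1
Sign = (-1)^(1+2) = (-1)^3 = -1
Cofactor C_{12} = -1 * 1 = -1

-1


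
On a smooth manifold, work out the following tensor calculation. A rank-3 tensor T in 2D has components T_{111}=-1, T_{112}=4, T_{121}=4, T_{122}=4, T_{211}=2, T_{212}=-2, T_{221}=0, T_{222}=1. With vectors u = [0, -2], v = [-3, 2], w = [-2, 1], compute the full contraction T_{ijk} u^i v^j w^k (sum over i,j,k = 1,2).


S = sum over i,j,k of T_{ijk} u_i v_j w_k. Expanding all 8 terms:
T_{111}*u_1*v_1*w_1 = -1*0*-3*-2 = 0  (running total: 0)
T_{112}*u_1*v_1*w_2 = 4*0*-3*1 = 0  (running total: 0)
T_{121}*u_1*v_2*w_1 = 4*0*2*-2 = 0  (running total: 0)
T_{122}*u_1*v_2*w_2 = 4*0*2*1 = 0  (running total: 0)
T_{211}*u_2*v_1*w_1 = 2*-2*-3*-2 = -24  (running total: -24)
T_{212}*u_2*v_1*w_2 = -2*-2*-3*1 = -12  (running total: -36)
T_{221}*u_2*v_2*w_1 = 0*-2*2*-2 = 0  (running total: -36)
T_{222}*u_2*v_2*w_2 = 1*-2*2*1 = -4  (running total: -40)
S = -40

-40


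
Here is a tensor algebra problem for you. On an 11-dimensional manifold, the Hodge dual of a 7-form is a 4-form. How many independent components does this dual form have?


The Hodge dual of a p-form on an n-dimensional manifold is an (n-p)-form.
n = 11, p = 7, so dual degree = 11 - 7 = 4
The number of components is C(n, n-p) = C(11, 4) = 330

330


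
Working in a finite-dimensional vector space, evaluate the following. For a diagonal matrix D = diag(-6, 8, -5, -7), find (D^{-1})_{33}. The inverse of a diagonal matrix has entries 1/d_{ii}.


For a diagonal matrix, the inverse has entries (D^{-1})_{ii} = 1/d_{ii}.
The diagonal entries are: d_{11} = -6, d_{22} = 8, d_{33} = -5, d_{44} = -7
We need (D^{-1})_{33} = 1/d_{33} = 1/-5 = -1/5

-1/5


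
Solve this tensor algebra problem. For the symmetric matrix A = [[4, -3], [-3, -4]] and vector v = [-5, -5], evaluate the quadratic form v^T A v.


First compute Av:
(Av)_1 = 4*-5 + -3*-5 = -5
(Av)_2 = -3*-5 + -4*-5 = 35
Av = [-5, 35]
Then v^T (Av) = -5*-5 + -5*35
= 25 + -175 = -150

-150


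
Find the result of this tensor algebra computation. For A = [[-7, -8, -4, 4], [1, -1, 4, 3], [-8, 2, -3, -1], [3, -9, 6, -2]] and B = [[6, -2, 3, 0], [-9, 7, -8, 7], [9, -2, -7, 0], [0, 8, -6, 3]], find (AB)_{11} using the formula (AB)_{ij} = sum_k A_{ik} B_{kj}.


(AB)_{ij} = sum_k A_{ik} B_{kj}.
For i=1, j=1:
A_{11} * B_{11} = -7 * 6 = -42
A_{12} * B_{21} = -8 * -9 = 72
A_{13} * B_{31} = -4 * 9 = -36
A_{14} * B_{41} = 4 * 0 = 0
Sum = -42 + 72 + -36 + 0 = -6

-6


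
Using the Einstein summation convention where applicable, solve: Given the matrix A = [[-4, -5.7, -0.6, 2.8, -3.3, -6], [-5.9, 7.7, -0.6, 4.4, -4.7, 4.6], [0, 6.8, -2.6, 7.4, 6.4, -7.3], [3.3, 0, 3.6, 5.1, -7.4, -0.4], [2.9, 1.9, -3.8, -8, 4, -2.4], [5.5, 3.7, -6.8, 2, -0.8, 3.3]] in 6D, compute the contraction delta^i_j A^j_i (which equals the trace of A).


The contraction (trace) of a rank-2 tensor is the sum of its diagonal elements.
Diagonal entries: A[1,1] = -4, A[2,2] = 7.7, A[3,3] = -2.6, A[4,4] = 5.1, A[5,5] = 4, A[6,6] = 3.3
Tr(A) = -4 + 7.7 + -2.6 + 5.1 + 4 + 3.3 = 13.5

13.5


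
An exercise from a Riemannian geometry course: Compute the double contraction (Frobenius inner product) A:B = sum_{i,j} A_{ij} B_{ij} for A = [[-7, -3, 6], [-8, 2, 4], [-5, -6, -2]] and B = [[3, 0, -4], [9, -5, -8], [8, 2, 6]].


A:B = sum over all i,j of A_{ij} * B_{ij}.
Row 1: -7*3=-21, -3*0=0, 6*-4=-24 => row sum = -45
Row 2: -8*9=-72, 2*-5=-10, 4*-8=-32 => row sum = -114
Row 3: -5*8=-40, -6*2=-12, -2*6=-12 => row sum = -64
Total = -45 + -114 + -64 = -223

-223


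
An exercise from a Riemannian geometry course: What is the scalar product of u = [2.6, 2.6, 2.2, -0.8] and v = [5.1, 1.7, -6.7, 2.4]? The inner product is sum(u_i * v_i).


The inner product u . v = sum of u_i * v_i.
Term-by-term: 2.6 * 5.1, 2.6 * 1.7, 2.2 * -6.7, -0.8 * 2.4
Products: 13.26, 4.42, -14.74, -1.92
Sum = 13.26 + 4.42 + -14.74 + -1.92 = 1.02

1.02


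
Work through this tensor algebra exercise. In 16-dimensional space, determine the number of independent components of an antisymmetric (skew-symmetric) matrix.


An antisymmetric rank-2 tensor satisfies A_{ij} = -A_{ji}, so diagonal entries are zero.
The independent components are the upper-triangular entries: C(n, 2) = n(n-1)/2.
n = 16
C(16, 2) = 16 * 15 / 2 = 240 / 2 = 120

120


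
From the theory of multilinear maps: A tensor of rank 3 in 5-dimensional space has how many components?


The number of components of a rank-r tensor in d dimensions is d^r.
Here d = 5 and r = 3.
5^3 = 125

125


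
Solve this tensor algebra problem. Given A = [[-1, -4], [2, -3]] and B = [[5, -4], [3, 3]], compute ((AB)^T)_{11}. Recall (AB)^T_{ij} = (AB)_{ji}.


(AB)^T_{ij} = (AB)_{ji} = sum_k A_{jk} B_{ki}.
For i=1, j=1 we need (AB)_{11}:
A_{11} * B_{11} = -1 * 5 = -5
A_{12} * B_{21} = -4 * 3 = -12
Sum = -5 + -12 = -17

-17


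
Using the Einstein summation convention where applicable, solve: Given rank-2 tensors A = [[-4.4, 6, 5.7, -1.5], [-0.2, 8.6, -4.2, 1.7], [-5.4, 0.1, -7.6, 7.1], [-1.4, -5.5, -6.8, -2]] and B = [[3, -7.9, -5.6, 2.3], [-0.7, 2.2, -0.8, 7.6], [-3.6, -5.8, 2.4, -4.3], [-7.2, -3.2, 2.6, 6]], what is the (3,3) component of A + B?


Tensor addition is component-wise: (A + B)_{ij} = A_{ij} + B_{ij}.
A_{33} = -7.6
B_{33} = 2.4
(A + B)_{33} = -7.6 + 2.4 = -5.2

-5.2


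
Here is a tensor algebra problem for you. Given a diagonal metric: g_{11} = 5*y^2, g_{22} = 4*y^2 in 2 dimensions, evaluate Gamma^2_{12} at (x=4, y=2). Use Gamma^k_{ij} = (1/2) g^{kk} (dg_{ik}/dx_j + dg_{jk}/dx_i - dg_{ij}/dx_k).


For a diagonal metric, Gamma^k_{ij} = (1/2) g^{kk} (dg_{ik}/dx_j + dg_{jk}/dx_i - dg_{ij}/dx_k).
The metric is diagonal, so g_{ab} = 0 for a != b.
At the given point: g_{11} = 20, g_{22} = 16
g^{22} = 1/16
dg_{12}/dx_2 = 0 (off-diagonal)
dg_{22}/dx_1 = dg_{22}/dx_1 = 0
dg_{12}/dx_2 = 0 (off-diagonal)
Numerator = 0 + 0 - 0 = 0
Gamma^2_{12} = 0 / (2 * 16) = 0

0


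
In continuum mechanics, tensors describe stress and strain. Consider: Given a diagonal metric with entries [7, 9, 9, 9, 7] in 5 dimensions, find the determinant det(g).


For a diagonal metric, the determinant is the product of diagonal entries.
Diagonal entries: 7, 9, 9, 9, 7
det(g) = 7 * 9 * 9 * 9 * 7 = 35721

35721


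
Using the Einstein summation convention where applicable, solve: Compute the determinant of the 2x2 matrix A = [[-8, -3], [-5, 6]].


For a 2x2 matrix [[a, b], [c, d]], det = a*d - b*c.
a = -8, b = -3, c = -5, d = 6
a*d = -8 * 6 = -48
b*c = -3 * -5 = 15
det = -48 - 15 = -63

-63


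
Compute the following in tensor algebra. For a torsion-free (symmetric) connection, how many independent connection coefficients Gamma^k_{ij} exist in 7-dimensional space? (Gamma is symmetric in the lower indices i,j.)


Christoffel symbols Gamma^k_{ij} are symmetric in i,j, so there are d * d(d+1)/2 independent symbols.
d = 7
d(d+1)/2 = 7 * 8 / 2 = 28
Total = 7 * 28 = 196

196


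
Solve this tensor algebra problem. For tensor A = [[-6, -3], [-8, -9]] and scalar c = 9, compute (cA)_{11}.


Scalar multiplication: (cA)_{ij} = c * A_{ij}.
c = 9
A_{11} = -6
(cA)_{11} = 9 * -6 = -54

-54


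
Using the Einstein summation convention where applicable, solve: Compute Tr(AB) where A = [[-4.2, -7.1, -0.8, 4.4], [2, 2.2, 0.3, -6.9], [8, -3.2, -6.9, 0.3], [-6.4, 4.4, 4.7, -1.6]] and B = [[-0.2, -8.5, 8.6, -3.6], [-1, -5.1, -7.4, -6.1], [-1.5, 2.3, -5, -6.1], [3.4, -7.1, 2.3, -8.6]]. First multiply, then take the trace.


Tr(AB) = sum_i (AB)_{ii} where (AB)_{ii} = sum_k A_{ik} B_{ki}.
(AB)_{11} = -4.2*-0.2 + -7.1*-1 + -0.8*-1.5 + 4.4*3.4 = 24.1
(AB)_{22} = 2*-8.5 + 2.2*-5.1 + 0.3*2.3 + -6.9*-7.1 = 21.46
(AB)_{33} = 8*8.6 + -3.2*-7.4 + -6.9*-5 + 0.3*2.3 = 127.67
(AB)_{44} = -6.4*-3.6 + 4.4*-6.1 + 4.7*-6.1 + -1.6*-8.6 = -18.71
Tr(AB) = 24.1 + 21.46 + 127.67 + -18.71 = 154.52

154.52


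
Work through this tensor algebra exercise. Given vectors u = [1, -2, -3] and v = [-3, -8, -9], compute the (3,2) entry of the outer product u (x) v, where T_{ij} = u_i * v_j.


The outer product entry T_{ij} = u_i * v_j.
We need i=3, j=2.
u_3 = -3, v_2 = -8
T_{3,2} = -3 * -8 = 24

24


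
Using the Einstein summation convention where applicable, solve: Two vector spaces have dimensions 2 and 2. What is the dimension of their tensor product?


The dimension of a tensor product is the product of dimensions.
dim(V) = 2, dim(W) = 2
dim(V (x) W) = 2 * 2 = 4

4


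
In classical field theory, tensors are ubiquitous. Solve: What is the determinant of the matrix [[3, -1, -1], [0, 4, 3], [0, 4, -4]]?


Expanding along the first row, det(A) = a11*M_11 - a12*M_12 + a13*M_13, where M_1j is the (1,j) minor.
Minor M_11 = 4*-4 - 3*4 = -28
Minor M_12 = 0*-4 - 3*0 = 0
Minor M_13 = 0*4 - 4*0 = 0
det = 3*(-28) - -1*(0) + -1*(0)
    = -84 - 0 + 0
    = -84

-84


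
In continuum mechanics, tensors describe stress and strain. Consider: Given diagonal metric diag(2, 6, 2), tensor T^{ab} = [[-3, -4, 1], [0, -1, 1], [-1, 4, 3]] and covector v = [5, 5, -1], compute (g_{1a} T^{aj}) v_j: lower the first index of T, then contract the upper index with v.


Step 1: lower the first index. For a diagonal metric, g_{ia} T^{aj} = g_{ii} T^{ij} (no sum on i).
g_{11} = 2
S_1{}^1 = 2 * T^{11} = 2 * -3 = -6
S_1{}^2 = 2 * T^{12} = 2 * -4 = -8
S_1{}^3 = 2 * T^{13} = 2 * 1 = 2
Step 2: contract S_1{}^j with v_j.
S_1{}^1 * v_1 = -6 * 5 = -30
S_1{}^2 * v_2 = -8 * 5 = -40
S_1{}^3 * v_3 = 2 * -1 = -2
Result = -30 + -40 + -2 = -72

-72


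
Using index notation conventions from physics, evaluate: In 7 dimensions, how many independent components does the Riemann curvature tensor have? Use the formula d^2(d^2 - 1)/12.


The Riemann tensor in d dimensions has d^2(d^2 - 1)/12 independent components.
d = 7, so d^2 = 49
d^2 - 1 = 48
d^2(d^2 - 1) = 49 * 48 = 2352
Divide by 12: 2352 / 12 = 196

196


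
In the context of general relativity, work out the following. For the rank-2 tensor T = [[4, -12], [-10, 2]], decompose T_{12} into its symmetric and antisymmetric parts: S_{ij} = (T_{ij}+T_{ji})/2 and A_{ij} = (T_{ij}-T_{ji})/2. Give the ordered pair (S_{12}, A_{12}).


T_{12} = -12
T_{21} = -10
S_{12} = (-12 + -10)/2 = -22/2 = -11
A_{12} = (-12 - -10)/2 = -2/2 = -1
Check: S + A = -11 + -1 = -12 = T_{12}.

(-11, -1)


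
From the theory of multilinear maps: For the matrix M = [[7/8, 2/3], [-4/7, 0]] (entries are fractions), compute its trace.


The trace is the sum of diagonal entries.
Diagonal: M[1,1] = 7/8, M[2,2] = 0
Tr(M) = 7/8 + 0
Computing step by step:
After adding M[1,1]: 7/8
After adding M[2,2]: 7/8
Tr(M) = 7/8

7/8


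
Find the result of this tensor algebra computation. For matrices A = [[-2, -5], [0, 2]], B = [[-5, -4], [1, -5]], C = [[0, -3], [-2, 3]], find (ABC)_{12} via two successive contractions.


(ABC)_{12} = sum_m (AB)_{1m} C_{m2}. First compute row 1 of AB.
(AB)_{11} = -2*-5 + -5*1 = 5
(AB)_{12} = -2*-4 + -5*-5 = 33
Now contract with column 2 of C:
(AB)_{11} * C_{12} = 5 * -3 = -15
(AB)_{12} * C_{22} = 33 * 3 = 99
(ABC)_{12} = -15 + 99 = 84

84


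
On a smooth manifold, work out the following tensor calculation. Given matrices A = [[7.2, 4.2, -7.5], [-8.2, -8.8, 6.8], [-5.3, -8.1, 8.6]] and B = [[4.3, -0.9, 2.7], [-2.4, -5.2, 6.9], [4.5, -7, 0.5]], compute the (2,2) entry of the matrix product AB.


(AB)_{ij} = sum_k A_{ik} B_{kj}.
For i=2, j=2:
A_{21} * B_{12} = -8.2 * -0.9 = 7.38
A_{22} * B_{22} = -8.8 * -5.2 = 45.76
A_{23} * B_{32} = 6.8 * -7 = -47.6
Sum = 7.38 + 45.76 + -47.6 = 5.54

5.54


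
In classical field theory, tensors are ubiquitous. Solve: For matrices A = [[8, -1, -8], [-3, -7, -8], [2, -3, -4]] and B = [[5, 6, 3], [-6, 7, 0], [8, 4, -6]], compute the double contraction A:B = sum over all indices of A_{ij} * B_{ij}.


A:B = sum over all i,j of A_{ij} * B_{ij}.
Row 1: 8*5=40, -1*6=-6, -8*3=-24 => row sum = 10
Row 2: -3*-6=18, -7*7=-49, -8*0=0 => row sum = -31
Row 3: 2*8=16, -3*4=-12, -4*-6=24 => row sum = 28
Total = 10 + -31 + 28 = 7

7


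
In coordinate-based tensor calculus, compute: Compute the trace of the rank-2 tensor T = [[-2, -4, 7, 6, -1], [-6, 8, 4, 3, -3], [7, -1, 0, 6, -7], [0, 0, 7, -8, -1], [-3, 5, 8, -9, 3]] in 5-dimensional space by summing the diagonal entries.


The contraction (trace) of a rank-2 tensor is the sum of its diagonal elements.
Diagonal entries: A[1,1] = -2, A[2,2] = 8, A[3,3] = 0, A[4,4] = -8, A[5,5] = 3
Tr(A) = -2 + 8 + 0 + -8 + 3 = 1

1


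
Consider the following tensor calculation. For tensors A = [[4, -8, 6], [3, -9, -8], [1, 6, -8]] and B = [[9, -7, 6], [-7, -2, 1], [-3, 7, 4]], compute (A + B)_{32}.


Tensor addition is component-wise: (A + B)_{ij} = A_{ij} + B_{ij}.
A_{32} = 6
B_{32} = 7
(A + B)_{32} = 6 + 7 = 13

13


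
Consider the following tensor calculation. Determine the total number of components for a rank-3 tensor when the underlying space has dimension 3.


The number of components of a rank-r tensor in d dimensions is d^r.
Here d = 3 and r = 3.
3^3 = 27

27


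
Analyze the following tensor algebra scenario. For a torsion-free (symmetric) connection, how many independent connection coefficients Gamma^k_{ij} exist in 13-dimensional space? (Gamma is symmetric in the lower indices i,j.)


Christoffel symbols Gamma^k_{ij} are symmetric in i,j, so there are d * d(d+1)/2 independent symbols.
d = 13
d(d+1)/2 = 13 * 14 / 2 = 91
Total = 13 * 91 = 1183

1183


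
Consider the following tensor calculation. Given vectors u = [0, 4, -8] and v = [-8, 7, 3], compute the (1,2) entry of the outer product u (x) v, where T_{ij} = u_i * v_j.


The outer product entry T_{ij} = u_i * v_j.
We need i=1, j=2.
u_1 = 0, v_2 = 7
T_{1,2} = 0 * 7 = 0

0


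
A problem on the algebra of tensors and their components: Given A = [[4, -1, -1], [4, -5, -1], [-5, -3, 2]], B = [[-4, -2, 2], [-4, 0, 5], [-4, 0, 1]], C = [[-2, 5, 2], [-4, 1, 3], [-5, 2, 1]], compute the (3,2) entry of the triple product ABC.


(ABC)_{32} = sum_m (AB)_{3m} C_{m2}. First compute row 3 of AB.
(AB)_{31} = -5*-4 + -3*-4 + 2*-4 = 24
(AB)_{32} = -5*-2 + -3*0 + 2*0 = 10
(AB)_{33} = -5*2 + -3*5 + 2*1 = -23
Now contract with column 2 of C:
(AB)_{31} * C_{12} = 24 * 5 = 120
(AB)_{32} * C_{22} = 10 * 1 = 10
(AB)_{33} * C_{32} = -23 * 2 = -46
(ABC)_{32} = 120 + 10 + -46 = 84

84


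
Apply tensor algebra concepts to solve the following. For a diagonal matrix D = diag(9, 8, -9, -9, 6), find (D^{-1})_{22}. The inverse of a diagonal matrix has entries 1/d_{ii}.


For a diagonal matrix, the inverse has entries (D^{-1})_{ii} = 1/d_{ii}.
The diagonal entries are: d_{11} = 9, d_{22} = 8, d_{33} = -9, d_{44} = -9, d_{55} = 6
We need (D^{-1})_{22} = 1/d_{22} = 1/8 = 1/8

1/8


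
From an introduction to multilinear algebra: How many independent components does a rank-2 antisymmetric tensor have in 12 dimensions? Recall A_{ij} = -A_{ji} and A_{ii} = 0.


An antisymmetric rank-2 tensor satisfies A_{ij} = -A_{ji}, so diagonal entries are zero.
The independent components are the upper-triangular entries: C(n, 2) = n(n-1)/2.
n = 12
C(12, 2) = 12 * 11 / 2 = 132 / 2 = 66

66


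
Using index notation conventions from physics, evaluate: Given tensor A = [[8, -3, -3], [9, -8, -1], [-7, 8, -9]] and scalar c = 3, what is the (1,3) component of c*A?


Scalar multiplication: (cA)_{ij} = c * A_{ij}.
c = 3
A_{13} = -3
(cA)_{13} = 3 * -3 = -9

-9


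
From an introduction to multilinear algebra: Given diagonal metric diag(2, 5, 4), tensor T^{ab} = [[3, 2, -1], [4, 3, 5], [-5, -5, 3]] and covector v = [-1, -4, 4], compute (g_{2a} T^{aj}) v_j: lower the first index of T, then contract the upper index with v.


Step 1: lower the first index. For a diagonal metric, g_{ia} T^{aj} = g_{ii} T^{ij} (no sum on i).
g_{22} = 5
S_2{}^1 = 5 * T^{21} = 5 * 4 = 20
S_2{}^2 = 5 * T^{22} = 5 * 3 = 15
S_2{}^3 = 5 * T^{23} = 5 * 5 = 25
Step 2: contract S_2{}^j with v_j.
S_2{}^1 * v_1 = 20 * -1 = -20
S_2{}^2 * v_2 = 15 * -4 = -60
S_2{}^3 * v_3 = 25 * 4 = 100
Result = -20 + -60 + 100 = 20

20


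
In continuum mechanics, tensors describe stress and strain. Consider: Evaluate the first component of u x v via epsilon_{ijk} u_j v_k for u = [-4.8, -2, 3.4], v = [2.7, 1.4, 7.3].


(u x v)_1 = sum_{j,k} epsilon_{1jk} u_j v_k. Only permutations of (1,2,3) contribute; the two non-zero terms are:
eps_{123} u_2 v_3 = 1 * -2 * 7.3 = -14.6
eps_{132} u_3 v_2 = -1 * 3.4 * 1.4 = -4.76
(u x v)_1 = -19.36

-19.36


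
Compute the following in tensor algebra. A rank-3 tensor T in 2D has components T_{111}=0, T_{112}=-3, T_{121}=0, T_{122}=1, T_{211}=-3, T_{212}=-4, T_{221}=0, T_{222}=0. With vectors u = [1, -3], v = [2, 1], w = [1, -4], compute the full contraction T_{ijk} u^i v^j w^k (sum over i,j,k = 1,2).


S = sum over i,j,k of T_{ijk} u_i v_j w_k. Expanding all 8 terms:
T_{111}*u_1*v_1*w_1 = 0*1*2*1 = 0  (running total: 0)
T_{112}*u_1*v_1*w_2 = -3*1*2*-4 = 24  (running total: 24)
T_{121}*u_1*v_2*w_1 = 0*1*1*1 = 0  (running total: 24)
T_{122}*u_1*v_2*w_2 = 1*1*1*-4 = -4  (running total: 20)
T_{211}*u_2*v_1*w_1 = -3*-3*2*1 = 18  (running total: 38)
T_{212}*u_2*v_1*w_2 = -4*-3*2*-4 = -96  (running total: -58)
T_{221}*u_2*v_2*w_1 = 0*-3*1*1 = 0  (running total: -58)
T_{222}*u_2*v_2*w_2 = 0*-3*1*-4 = 0  (running total: -58)
S = -58

-58


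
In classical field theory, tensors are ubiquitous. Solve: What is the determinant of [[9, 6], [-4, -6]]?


For a 2x2 matrix [[a, b], [c, d]], det = a*d - b*c.
a = 9, b = 6, c = -4, d = -6
a*d = 9 * -6 = -54
b*c = 6 * -4 = -24
det = -54 - -24 = -30

-30


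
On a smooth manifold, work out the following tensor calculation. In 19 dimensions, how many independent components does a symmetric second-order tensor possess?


A symmetric rank-2 tensor in d dimensions has d(d+1)/2 independent components.
d = 19
d(d+1)/2 = 19 * 20 / 2 = 380 / 2 = 190

190


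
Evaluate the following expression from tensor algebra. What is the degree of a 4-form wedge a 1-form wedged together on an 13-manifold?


The degree of a wedge product is the sum of the degrees of the individual forms.
Degrees: 4, 1
Total degree = 4 + 1 = 5

5


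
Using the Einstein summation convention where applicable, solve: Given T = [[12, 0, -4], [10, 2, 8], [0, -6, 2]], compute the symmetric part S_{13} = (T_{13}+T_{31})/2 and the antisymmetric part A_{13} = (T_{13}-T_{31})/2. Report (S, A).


T_{13} = -4
T_{31} = 0
S_{13} = (-4 + 0)/2 = -4/2 = -2
A_{13} = (-4 - 0)/2 = -4/2 = -2
Check: S + A = -2 + -2 = -4 = T_{13}.

(-2, -2)


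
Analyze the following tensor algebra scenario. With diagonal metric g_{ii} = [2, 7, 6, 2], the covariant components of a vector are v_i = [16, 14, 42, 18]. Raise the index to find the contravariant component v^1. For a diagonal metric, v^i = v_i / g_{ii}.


To raise an index with a diagonal metric: v^i = v_i / g_{ii}.
For index 1: v_1 = 16, g_{11} = 2
v^1 = 16 / 2 = 8

8


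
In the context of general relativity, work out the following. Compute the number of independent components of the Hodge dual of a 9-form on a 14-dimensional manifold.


The Hodge dual of a p-form on an n-dimensional manifold is an (n-p)-form.
n = 14, p = 9, so dual degree = 14 - 9 = 5
The number of components is C(n, n-p) = C(14, 5) = 2002

2002


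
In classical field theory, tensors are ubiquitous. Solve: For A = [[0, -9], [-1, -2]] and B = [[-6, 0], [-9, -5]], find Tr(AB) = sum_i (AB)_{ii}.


Tr(AB) = sum_i (AB)_{ii} where (AB)_{ii} = sum_k A_{ik} B_{ki}.
(AB)_{11} = 0*-6 + -9*-9 = 81
(AB)_{22} = -1*0 + -2*-5 = 10
Tr(AB) = 81 + 10 = 91

91


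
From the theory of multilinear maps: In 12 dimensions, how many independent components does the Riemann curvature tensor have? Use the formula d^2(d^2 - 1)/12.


The Riemann tensor in d dimensions has d^2(d^2 - 1)/12 independent components.
d = 12, so d^2 = 144
d^2 - 1 = 143
d^2(d^2 - 1) = 144 * 143 = 20592
Divide by 12: 20592 / 12 = 1716

1716


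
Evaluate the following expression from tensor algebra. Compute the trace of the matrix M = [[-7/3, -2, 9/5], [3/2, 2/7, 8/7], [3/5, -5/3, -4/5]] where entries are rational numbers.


The trace is the sum of diagonal entries.
Diagonal: M[1,1] = -7/3, M[2,2] = 2/7, M[3,3] = -4/5
Tr(M) = -7/3 + 2/7 + -4/5
Computing step by step:
After adding M[1,1]: -7/3
After adding M[2,2]: -43/21
After adding M[3,3]: -299/105
Tr(M) = -299/105

-299/105
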